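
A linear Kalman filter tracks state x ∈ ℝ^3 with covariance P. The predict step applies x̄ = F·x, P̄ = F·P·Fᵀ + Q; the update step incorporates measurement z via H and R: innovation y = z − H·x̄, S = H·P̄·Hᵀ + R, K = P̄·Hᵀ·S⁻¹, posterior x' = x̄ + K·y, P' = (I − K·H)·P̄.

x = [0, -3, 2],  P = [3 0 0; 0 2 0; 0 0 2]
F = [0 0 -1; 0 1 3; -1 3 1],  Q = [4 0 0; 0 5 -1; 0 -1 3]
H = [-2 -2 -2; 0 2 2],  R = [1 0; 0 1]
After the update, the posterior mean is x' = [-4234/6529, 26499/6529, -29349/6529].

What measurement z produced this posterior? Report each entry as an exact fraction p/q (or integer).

z = [2, -1]

x̄ = F·x = [-2, 3, -7]
P̄ = F·P·Fᵀ + Q = [6 -6 -2; -6 25 11; -2 11 26]
S = H·P̄·Hᵀ + R = [253 -260; -260 293]
K = P̄·Hᵀ·S⁻¹ = [-2988/6529 -3008/6529; 1140/6529 2616/6529; -1270/6529 522/6529]
x' − x̄ = [8824/6529, 6912/6529, 16354/6529] = K·y
y = (KᵀK)⁻¹·Kᵀ·(x' − x̄) = [-10, 7]
z = y + H·x̄ = [-10, 7] + [12, -8] = [2, -1]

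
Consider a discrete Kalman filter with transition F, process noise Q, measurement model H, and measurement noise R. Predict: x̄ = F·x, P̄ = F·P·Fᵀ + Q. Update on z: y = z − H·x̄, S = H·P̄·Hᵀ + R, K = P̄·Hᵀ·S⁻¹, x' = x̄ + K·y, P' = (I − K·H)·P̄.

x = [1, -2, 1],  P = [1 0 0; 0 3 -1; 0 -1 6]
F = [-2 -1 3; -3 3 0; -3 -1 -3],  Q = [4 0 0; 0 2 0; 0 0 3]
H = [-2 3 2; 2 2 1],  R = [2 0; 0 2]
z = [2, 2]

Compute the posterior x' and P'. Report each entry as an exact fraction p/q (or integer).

x' = [11684/29927, -16588/29927, 65656/29927]
P' = [182257/389051 -494840/389051 853182/389051; -494840/389051 3242118/389051 -5318460/389051; 853182/389051 -5318460/389051 8894466/389051]

x̄ = F·x = [3, -9, -4]
P̄ = F·P·Fᵀ + Q = [71 -12 -45; -12 38 9; -45 9 63]
y = z − H·x̄ = [43, 18]
S = H·P̄·Hᵀ + R = [1492 19; 19 261]
K = P̄·Hᵀ·S⁻¹ = [-71335/389051 114008/389051; 39557/389051 88048/389051; 63594/389051 -18045/389051]
x' = x̄ + K·y = [11684/29927, -16588/29927, 65656/29927]
P' = (I − K·H)·P̄ = [182257/389051 -494840/389051 853182/389051; -494840/389051 3242118/389051 -5318460/389051; 853182/389051 -5318460/389051 8894466/389051]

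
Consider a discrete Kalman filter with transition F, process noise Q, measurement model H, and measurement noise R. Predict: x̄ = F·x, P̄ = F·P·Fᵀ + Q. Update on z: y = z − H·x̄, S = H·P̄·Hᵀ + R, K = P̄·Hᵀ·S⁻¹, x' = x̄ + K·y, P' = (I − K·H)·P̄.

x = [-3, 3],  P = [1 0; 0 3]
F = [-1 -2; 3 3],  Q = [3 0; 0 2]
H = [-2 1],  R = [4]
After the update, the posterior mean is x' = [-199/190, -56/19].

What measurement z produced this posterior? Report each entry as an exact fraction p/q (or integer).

x̄ = F·x = [-3, 0]
P̄ = F·P·Fᵀ + Q = [16 -21; -21 38]
S = H·P̄·Hᵀ + R = [190]
K = P̄·Hᵀ·S⁻¹ = [-53/190; 8/19]
x' − x̄ = [371/190, -56/19] = K·y
y = (KᵀK)⁻¹·Kᵀ·(x' − x̄) = [-7]
z = y + H·x̄ = [-7] + [6] = [-1]

z = [-1]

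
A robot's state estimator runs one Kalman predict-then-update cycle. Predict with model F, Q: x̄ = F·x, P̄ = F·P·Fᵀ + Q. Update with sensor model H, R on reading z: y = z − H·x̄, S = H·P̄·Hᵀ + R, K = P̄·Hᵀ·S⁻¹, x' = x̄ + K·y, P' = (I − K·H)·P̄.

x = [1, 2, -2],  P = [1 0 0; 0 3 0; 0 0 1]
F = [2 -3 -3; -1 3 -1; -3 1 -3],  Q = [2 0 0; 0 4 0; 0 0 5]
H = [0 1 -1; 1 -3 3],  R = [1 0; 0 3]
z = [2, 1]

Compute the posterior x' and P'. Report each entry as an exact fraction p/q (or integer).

x' = [7262/1331, 6947/1331, 4820/1331]
P' = [9942/1331 -4098/1331 -6492/1331; -4098/1331 22059/1331 22951/1331; -6492/1331 22951/1331 24748/1331]

x̄ = F·x = [2, 7, 5]
P̄ = F·P·Fᵀ + Q = [42 -26 -6; -26 33 15; -6 15 26]
y = z − H·x̄ = [0, 5]
S = H·P̄·Hᵀ + R = [30 -107; -107 426]
K = P̄·Hᵀ·S⁻¹ = [2394/1331 920/1331; -892/1331 -474/1331; -1797/1331 -367/1331]
x' = x̄ + K·y = [7262/1331, 6947/1331, 4820/1331]
P' = (I − K·H)·P̄ = [9942/1331 -4098/1331 -6492/1331; -4098/1331 22059/1331 22951/1331; -6492/1331 22951/1331 24748/1331]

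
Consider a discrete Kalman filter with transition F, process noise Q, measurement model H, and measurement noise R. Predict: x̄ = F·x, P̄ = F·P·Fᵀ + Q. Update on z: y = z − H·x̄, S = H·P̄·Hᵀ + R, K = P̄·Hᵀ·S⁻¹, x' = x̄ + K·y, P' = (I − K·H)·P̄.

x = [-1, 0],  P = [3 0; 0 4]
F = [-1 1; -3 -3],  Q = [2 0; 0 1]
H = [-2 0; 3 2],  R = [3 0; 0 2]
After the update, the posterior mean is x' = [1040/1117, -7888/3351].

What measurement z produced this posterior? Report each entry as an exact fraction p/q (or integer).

z = [-2, -2]

x̄ = F·x = [1, 3]
P̄ = F·P·Fᵀ + Q = [9 -3; -3 64]
S = H·P̄·Hᵀ + R = [39 -42; -42 303]
K = P̄·Hᵀ·S⁻¹ = [-508/1117 7/1117; 2272/3351 1631/3351]
x' − x̄ = [-77/1117, -17941/3351] = K·y
y = (KᵀK)⁻¹·Kᵀ·(x' − x̄) = [0, -11]
z = y + H·x̄ = [0, -11] + [-2, 9] = [-2, -2]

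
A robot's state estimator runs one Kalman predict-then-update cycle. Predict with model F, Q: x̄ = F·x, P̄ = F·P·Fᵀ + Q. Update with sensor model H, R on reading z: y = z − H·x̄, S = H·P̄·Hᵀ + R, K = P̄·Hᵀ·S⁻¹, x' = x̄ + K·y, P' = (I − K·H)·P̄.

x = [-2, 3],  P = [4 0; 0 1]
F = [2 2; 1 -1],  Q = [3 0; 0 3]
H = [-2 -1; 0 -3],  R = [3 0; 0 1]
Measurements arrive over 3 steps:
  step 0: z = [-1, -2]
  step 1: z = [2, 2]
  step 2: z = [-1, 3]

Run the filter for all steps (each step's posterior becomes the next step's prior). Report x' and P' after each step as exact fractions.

step 0: x̄ = F·x = [2, -5]
step 0: P̄ = F·P·Fᵀ + Q = [23 6; 6 8]
step 0: y = z − H·x̄ = [-2, -17]
step 0: S = H·P̄·Hᵀ + R = [127 60; 60 73]
step 0: K = P̄·Hᵀ·S⁻¹ = [-2716/5671 834/5671; -20/5671 -1848/5671]
step 0: x' = x̄ + K·y = [2596/5671, 3101/5671]
step 0: P' = (I − K·H)·P̄ = [4213/5671 -278/5671; -278/5671 616/5671]
step 1: x̄ = F·x = [11394/5671, -505/5671]
step 1: P̄ = F·P·Fᵀ + Q = [34105/5671 7194/5671; 7194/5671 22398/5671]
step 1: y = z − H·x̄ = [33625/5671, 9827/5671]
step 1: S = H·P̄·Hᵀ + R = [204607/5671 110358/5671; 110358/5671 207253/5671]
step 1: K = P̄·Hᵀ·S⁻¹ = [-2335736/5330017 688698/5330017; -36786/5330017 -1708470/5330017]
step 1: x' = x̄ + K·y = [-1946936/5330017, -3653275/5330017]
step 1: P' = (I − K·H)·P̄ = [3618387/5330017 -229566/5330017; -229566/5330017 569490/5330017]
step 2: x̄ = F·x = [-11200422/5330017, 1706339/5330017]
step 2: P̄ = F·P·Fᵀ + Q = [30905031/5330017 6097794/5330017; 6097794/5330017 20637060/5330017]
step 2: y = z − H·x̄ = [-26024522/5330017, 21109068/5330017]
step 2: S = H·P̄·Hᵀ + R = [184638411/5330017 98497944/5330017; 98497944/5330017 191063557/5330017]
step 2: K = P̄·Hᵀ·S⁻¹ = [-698737984/1599483741 69024654/533161247; -3648072/533161247 -170881956/533161247]
step 2: x' = x̄ + K·y = [870647786/1599483741, -488265923/533161247]
step 2: P' = (I − K·H)·P̄ = [360873101/533161247 -23008218/533161247; -23008218/533161247 56960652/533161247]

step 0: x' = [2596/5671, 3101/5671], P' = [4213/5671 -278/5671; -278/5671 616/5671]
step 1: x' = [-1946936/5330017, -3653275/5330017], P' = [3618387/5330017 -229566/5330017; -229566/5330017 569490/5330017]
step 2: x' = [870647786/1599483741, -488265923/533161247], P' = [360873101/533161247 -23008218/533161247; -23008218/533161247 56960652/533161247]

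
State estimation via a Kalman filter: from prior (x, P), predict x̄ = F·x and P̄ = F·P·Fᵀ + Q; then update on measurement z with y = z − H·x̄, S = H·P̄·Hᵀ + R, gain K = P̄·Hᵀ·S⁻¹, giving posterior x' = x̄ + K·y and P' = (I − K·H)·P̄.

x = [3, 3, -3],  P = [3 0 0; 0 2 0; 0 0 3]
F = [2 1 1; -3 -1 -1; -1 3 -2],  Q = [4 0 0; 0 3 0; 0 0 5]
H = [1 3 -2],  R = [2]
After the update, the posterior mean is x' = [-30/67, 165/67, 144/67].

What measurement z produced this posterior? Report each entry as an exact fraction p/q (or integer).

x̄ = F·x = [6, -9, 12]
P̄ = F·P·Fᵀ + Q = [21 -23 -6; -23 35 9; -6 9 38]
S = H·P̄·Hᵀ + R = [268]
K = P̄·Hᵀ·S⁻¹ = [-9/67; 16/67; -55/268]
x' − x̄ = [-432/67, 768/67, -660/67] = K·y
y = (KᵀK)⁻¹·Kᵀ·(x' − x̄) = [48]
z = y + H·x̄ = [48] + [-45] = [3]

z = [3]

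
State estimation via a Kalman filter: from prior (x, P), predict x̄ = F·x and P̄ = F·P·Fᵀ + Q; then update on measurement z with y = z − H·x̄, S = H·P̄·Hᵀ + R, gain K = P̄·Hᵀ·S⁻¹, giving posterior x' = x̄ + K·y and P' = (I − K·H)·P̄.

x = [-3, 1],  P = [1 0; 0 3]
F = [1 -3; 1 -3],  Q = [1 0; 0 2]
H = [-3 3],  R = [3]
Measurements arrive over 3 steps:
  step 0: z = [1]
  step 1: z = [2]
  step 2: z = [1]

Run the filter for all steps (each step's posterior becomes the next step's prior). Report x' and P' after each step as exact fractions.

step 0: x̄ = F·x = [-6, -6]
step 0: P̄ = F·P·Fᵀ + Q = [29 28; 28 30]
step 0: y = z − H·x̄ = [1]
step 0: S = H·P̄·Hᵀ + R = [30]
step 0: K = P̄·Hᵀ·S⁻¹ = [-1/10; 1/5]
step 0: x' = x̄ + K·y = [-61/10, -29/5]
step 0: P' = (I − K·H)·P̄ = [287/10 143/5; 143/5 144/5]
step 1: x̄ = F·x = [113/10, 113/10]
step 1: P̄ = F·P·Fᵀ + Q = [1173/10 1163/10; 1163/10 1183/10]
step 1: y = z − H·x̄ = [2]
step 1: S = H·P̄·Hᵀ + R = [30]
step 1: K = P̄·Hᵀ·S⁻¹ = [-1/10; 1/5]
step 1: x' = x̄ + K·y = [111/10, 117/10]
step 1: P' = (I − K·H)·P̄ = [117 1169/10; 1169/10 1171/10]
step 2: x̄ = F·x = [-24, -24]
step 2: P̄ = F·P·Fᵀ + Q = [941/2 939/2; 939/2 943/2]
step 2: y = z − H·x̄ = [1]
step 2: S = H·P̄·Hᵀ + R = [30]
step 2: K = P̄·Hᵀ·S⁻¹ = [-1/10; 1/5]
step 2: x' = x̄ + K·y = [-241/10, -119/5]
step 2: P' = (I − K·H)·P̄ = [2351/5 4701/10; 4701/10 4703/10]

step 0: x' = [-61/10, -29/5], P' = [287/10 143/5; 143/5 144/5]
step 1: x' = [111/10, 117/10], P' = [117 1169/10; 1169/10 1171/10]
step 2: x' = [-241/10, -119/5], P' = [2351/5 4701/10; 4701/10 4703/10]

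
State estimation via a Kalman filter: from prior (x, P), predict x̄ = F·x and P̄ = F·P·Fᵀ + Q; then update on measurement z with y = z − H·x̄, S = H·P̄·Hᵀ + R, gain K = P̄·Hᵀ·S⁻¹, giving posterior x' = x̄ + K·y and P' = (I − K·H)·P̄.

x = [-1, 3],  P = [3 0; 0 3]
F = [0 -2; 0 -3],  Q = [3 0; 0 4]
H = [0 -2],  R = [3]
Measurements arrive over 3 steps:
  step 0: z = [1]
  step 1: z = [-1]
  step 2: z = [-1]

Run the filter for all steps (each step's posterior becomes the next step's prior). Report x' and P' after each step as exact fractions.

step 0: x' = [-150/127, -89/127], P' = [609/127 54/127; 54/127 93/127]
step 1: x' = [4498/5761, 3491/5761], P' = [24351/5761 1674/5761; 1674/5761 4035/5761]
step 2: x' = [-84238/254719, 87299/254719], P' = [1070817/254719 72630/254719; 72630/254719 178077/254719]

step 0: x̄ = F·x = [-6, -9]
step 0: P̄ = F·P·Fᵀ + Q = [15 18; 18 31]
step 0: y = z − H·x̄ = [-17]
step 0: S = H·P̄·Hᵀ + R = [127]
step 0: K = P̄·Hᵀ·S⁻¹ = [-36/127; -62/127]
step 0: x' = x̄ + K·y = [-150/127, -89/127]
step 0: P' = (I − K·H)·P̄ = [609/127 54/127; 54/127 93/127]
step 1: x̄ = F·x = [178/127, 267/127]
step 1: P̄ = F·P·Fᵀ + Q = [753/127 558/127; 558/127 1345/127]
step 1: y = z − H·x̄ = [407/127]
step 1: S = H·P̄·Hᵀ + R = [5761/127]
step 1: K = P̄·Hᵀ·S⁻¹ = [-1116/5761; -2690/5761]
step 1: x' = x̄ + K·y = [4498/5761, 3491/5761]
step 1: P' = (I − K·H)·P̄ = [24351/5761 1674/5761; 1674/5761 4035/5761]
step 2: x̄ = F·x = [-6982/5761, -10473/5761]
step 2: P̄ = F·P·Fᵀ + Q = [33423/5761 24210/5761; 24210/5761 59359/5761]
step 2: y = z − H·x̄ = [-26707/5761]
step 2: S = H·P̄·Hᵀ + R = [254719/5761]
step 2: K = P̄·Hᵀ·S⁻¹ = [-48420/254719; -118718/254719]
step 2: x' = x̄ + K·y = [-84238/254719, 87299/254719]
step 2: P' = (I − K·H)·P̄ = [1070817/254719 72630/254719; 72630/254719 178077/254719]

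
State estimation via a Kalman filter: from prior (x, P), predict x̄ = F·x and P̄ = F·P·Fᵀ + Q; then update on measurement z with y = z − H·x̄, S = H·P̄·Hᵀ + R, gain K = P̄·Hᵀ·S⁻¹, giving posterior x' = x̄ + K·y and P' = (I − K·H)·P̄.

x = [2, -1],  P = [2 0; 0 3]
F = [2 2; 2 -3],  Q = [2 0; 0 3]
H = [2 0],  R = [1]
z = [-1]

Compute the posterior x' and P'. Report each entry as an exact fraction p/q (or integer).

x' = [-42/89, 723/89]
P' = [22/89 -10/89; -10/89 2982/89]

x̄ = F·x = [2, 7]
P̄ = F·P·Fᵀ + Q = [22 -10; -10 38]
y = z − H·x̄ = [-5]
S = H·P̄·Hᵀ + R = [89]
K = P̄·Hᵀ·S⁻¹ = [44/89; -20/89]
x' = x̄ + K·y = [-42/89, 723/89]
P' = (I − K·H)·P̄ = [22/89 -10/89; -10/89 2982/89]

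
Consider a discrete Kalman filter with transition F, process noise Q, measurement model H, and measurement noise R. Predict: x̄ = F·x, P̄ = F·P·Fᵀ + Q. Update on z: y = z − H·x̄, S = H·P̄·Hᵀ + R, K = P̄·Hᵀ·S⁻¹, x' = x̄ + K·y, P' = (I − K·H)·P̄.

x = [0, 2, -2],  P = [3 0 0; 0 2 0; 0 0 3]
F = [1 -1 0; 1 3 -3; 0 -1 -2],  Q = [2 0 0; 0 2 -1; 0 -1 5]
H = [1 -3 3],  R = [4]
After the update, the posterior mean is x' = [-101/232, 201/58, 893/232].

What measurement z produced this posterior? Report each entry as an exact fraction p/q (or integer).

x̄ = F·x = [-2, 12, 2]
P̄ = F·P·Fᵀ + Q = [7 -3 2; -3 50 11; 2 11 19]
S = H·P̄·Hᵀ + R = [464]
K = P̄·Hᵀ·S⁻¹ = [11/232; -15/58; 13/232]
x' − x̄ = [363/232, -495/58, 429/232] = K·y
y = (KᵀK)⁻¹·Kᵀ·(x' − x̄) = [33]
z = y + H·x̄ = [33] + [-32] = [1]

z = [1]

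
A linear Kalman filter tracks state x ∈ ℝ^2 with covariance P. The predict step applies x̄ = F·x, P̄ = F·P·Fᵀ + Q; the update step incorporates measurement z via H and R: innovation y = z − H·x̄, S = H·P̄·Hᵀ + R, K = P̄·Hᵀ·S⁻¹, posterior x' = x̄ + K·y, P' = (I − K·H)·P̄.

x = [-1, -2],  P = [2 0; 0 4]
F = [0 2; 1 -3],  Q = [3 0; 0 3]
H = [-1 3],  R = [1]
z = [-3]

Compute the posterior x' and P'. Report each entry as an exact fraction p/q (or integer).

x' = [-10/41, -569/533]
P' = [142/41 45/41; 45/41 244/533]

x̄ = F·x = [-4, 5]
P̄ = F·P·Fᵀ + Q = [19 -24; -24 41]
y = z − H·x̄ = [-22]
S = H·P̄·Hᵀ + R = [533]
K = P̄·Hᵀ·S⁻¹ = [-7/41; 147/533]
x' = x̄ + K·y = [-10/41, -569/533]
P' = (I − K·H)·P̄ = [142/41 45/41; 45/41 244/533]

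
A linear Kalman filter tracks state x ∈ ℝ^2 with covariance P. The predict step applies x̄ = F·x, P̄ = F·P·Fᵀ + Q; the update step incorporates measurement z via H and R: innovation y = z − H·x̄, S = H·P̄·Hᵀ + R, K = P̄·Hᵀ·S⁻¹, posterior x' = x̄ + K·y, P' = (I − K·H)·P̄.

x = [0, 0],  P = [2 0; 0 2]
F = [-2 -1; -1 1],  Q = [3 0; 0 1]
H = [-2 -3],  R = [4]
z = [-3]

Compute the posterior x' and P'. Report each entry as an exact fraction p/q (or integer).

x̄ = F·x = [0, 0]
P̄ = F·P·Fᵀ + Q = [13 2; 2 5]
y = z − H·x̄ = [-3]
S = H·P̄·Hᵀ + R = [125]
K = P̄·Hᵀ·S⁻¹ = [-32/125; -19/125]
x' = x̄ + K·y = [96/125, 57/125]
P' = (I − K·H)·P̄ = [601/125 -358/125; -358/125 264/125]

x' = [96/125, 57/125]
P' = [601/125 -358/125; -358/125 264/125]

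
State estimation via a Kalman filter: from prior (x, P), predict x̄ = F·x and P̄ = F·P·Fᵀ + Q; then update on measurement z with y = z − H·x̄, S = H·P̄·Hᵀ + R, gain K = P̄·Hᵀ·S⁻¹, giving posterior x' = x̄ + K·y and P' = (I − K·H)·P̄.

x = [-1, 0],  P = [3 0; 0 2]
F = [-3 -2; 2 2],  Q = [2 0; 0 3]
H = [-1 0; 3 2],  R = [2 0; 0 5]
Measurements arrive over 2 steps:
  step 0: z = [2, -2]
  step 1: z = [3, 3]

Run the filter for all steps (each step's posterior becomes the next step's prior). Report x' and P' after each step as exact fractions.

step 0: x̄ = F·x = [3, -2]
step 0: P̄ = F·P·Fᵀ + Q = [37 -26; -26 23]
step 0: y = z − H·x̄ = [5, -7]
step 0: S = H·P̄·Hᵀ + R = [39 -59; -59 118]
step 0: K = P̄·Hᵀ·S⁻¹ = [-15/19 2/19; 20/19 286/1121]
step 0: x' = x̄ + K·y = [-32/19, 1656/1121]
step 0: P' = (I − K·H)·P̄ = [30/19 -40/19; -40/19 4255/1121]
step 1: x̄ = F·x = [2352/1121, -464/1121]
step 1: P̄ = F·P·Fᵀ + Q = [6872/1121 -4040/1121; -4040/1121 8583/1121]
step 1: y = z − H·x̄ = [5715/1121, -2765/1121]
step 1: S = H·P̄·Hᵀ + R = [9114/1121 -12536/1121; -12536/1121 53305/1121]
step 1: K = P̄·Hᵀ·S⁻¹ = [-93292/146597 12536/146597; 124268/146597 43102/146597]
step 1: x' = x̄ + K·y = [-198956/146597, 466542/146597]
step 1: P' = (I − K·H)·P̄ = [186584/146597 -248536/146597; -248536/146597 480559/146597]

step 0: x' = [-32/19, 1656/1121], P' = [30/19 -40/19; -40/19 4255/1121]
step 1: x' = [-198956/146597, 466542/146597], P' = [186584/146597 -248536/146597; -248536/146597 480559/146597]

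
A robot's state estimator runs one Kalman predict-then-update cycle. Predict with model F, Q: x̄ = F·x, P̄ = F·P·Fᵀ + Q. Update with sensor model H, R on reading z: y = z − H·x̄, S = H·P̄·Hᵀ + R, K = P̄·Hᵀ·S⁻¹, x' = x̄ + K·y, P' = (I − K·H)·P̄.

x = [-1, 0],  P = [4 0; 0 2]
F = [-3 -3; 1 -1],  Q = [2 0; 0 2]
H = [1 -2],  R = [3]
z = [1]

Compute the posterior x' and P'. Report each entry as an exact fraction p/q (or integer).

x̄ = F·x = [3, -1]
P̄ = F·P·Fᵀ + Q = [56 -6; -6 8]
y = z − H·x̄ = [-4]
S = H·P̄·Hᵀ + R = [115]
K = P̄·Hᵀ·S⁻¹ = [68/115; -22/115]
x' = x̄ + K·y = [73/115, -27/115]
P' = (I − K·H)·P̄ = [1816/115 806/115; 806/115 436/115]

x' = [73/115, -27/115]
P' = [1816/115 806/115; 806/115 436/115]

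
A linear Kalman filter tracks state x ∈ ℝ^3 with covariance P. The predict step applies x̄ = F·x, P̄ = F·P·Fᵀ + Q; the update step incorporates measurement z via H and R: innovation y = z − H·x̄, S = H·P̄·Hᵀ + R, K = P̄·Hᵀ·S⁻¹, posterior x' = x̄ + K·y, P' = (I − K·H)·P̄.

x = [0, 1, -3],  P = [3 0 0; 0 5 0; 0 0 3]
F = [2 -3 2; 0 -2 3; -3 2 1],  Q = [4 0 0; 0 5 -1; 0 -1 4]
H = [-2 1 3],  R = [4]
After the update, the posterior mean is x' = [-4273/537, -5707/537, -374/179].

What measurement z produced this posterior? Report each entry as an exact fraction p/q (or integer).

z = [-1]

x̄ = F·x = [-9, -11, -1]
P̄ = F·P·Fᵀ + Q = [73 48 -42; 48 52 -12; -42 -12 54]
S = H·P̄·Hᵀ + R = [1074]
K = P̄·Hᵀ·S⁻¹ = [-112/537; -40/537; 39/179]
x' − x̄ = [560/537, 200/537, -195/179] = K·y
y = (KᵀK)⁻¹·Kᵀ·(x' − x̄) = [-5]
z = y + H·x̄ = [-5] + [4] = [-1]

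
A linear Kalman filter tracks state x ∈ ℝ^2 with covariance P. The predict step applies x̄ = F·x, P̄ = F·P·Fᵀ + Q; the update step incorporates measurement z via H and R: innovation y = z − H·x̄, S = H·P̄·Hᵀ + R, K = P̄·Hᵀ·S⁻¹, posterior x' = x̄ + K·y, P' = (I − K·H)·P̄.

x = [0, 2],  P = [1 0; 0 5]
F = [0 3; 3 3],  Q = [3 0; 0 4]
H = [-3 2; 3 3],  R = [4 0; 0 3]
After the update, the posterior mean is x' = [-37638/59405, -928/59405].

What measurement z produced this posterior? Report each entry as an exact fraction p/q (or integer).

x̄ = F·x = [6, 6]
P̄ = F·P·Fᵀ + Q = [48 45; 45 58]
S = H·P̄·Hᵀ + R = [128 -219; -219 1767]
K = P̄·Hᵀ·S⁻¹ = [-11439/59405 7962/59405; 11366/59405 11797/59405]
x' − x̄ = [-394068/59405, -357358/59405] = K·y
y = (KᵀK)⁻¹·Kᵀ·(x' − x̄) = [8, -38]
z = y + H·x̄ = [8, -38] + [-6, 36] = [2, -2]

z = [2, -2]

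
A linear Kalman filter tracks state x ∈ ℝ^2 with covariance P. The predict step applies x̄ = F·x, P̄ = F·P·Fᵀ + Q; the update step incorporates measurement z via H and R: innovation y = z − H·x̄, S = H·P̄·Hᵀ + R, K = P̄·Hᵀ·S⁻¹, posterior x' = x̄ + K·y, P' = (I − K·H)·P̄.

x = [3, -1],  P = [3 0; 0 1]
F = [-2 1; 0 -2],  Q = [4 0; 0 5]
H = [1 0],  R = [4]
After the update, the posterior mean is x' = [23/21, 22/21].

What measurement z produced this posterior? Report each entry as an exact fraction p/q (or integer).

x̄ = F·x = [-7, 2]
P̄ = F·P·Fᵀ + Q = [17 -2; -2 9]
S = H·P̄·Hᵀ + R = [21]
K = P̄·Hᵀ·S⁻¹ = [17/21; -2/21]
x' − x̄ = [170/21, -20/21] = K·y
y = (KᵀK)⁻¹·Kᵀ·(x' − x̄) = [10]
z = y + H·x̄ = [10] + [-7] = [3]

z = [3]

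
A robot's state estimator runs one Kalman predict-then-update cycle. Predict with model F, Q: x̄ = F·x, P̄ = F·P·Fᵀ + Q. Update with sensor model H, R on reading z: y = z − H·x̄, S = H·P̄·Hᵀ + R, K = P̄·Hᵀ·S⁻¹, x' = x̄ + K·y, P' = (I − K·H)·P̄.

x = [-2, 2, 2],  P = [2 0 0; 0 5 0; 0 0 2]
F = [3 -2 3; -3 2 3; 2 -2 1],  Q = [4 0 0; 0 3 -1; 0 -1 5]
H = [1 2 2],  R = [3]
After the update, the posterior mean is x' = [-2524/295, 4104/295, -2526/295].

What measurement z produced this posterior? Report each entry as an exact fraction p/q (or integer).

x̄ = F·x = [-4, 16, -6]
P̄ = F·P·Fᵀ + Q = [60 -20 38; -20 59 -27; 38 -27 35]
S = H·P̄·Hᵀ + R = [295]
K = P̄·Hᵀ·S⁻¹ = [96/295; 44/295; 54/295]
x' − x̄ = [-1344/295, -616/295, -756/295] = K·y
y = (KᵀK)⁻¹·Kᵀ·(x' − x̄) = [-14]
z = y + H·x̄ = [-14] + [16] = [2]

z = [2]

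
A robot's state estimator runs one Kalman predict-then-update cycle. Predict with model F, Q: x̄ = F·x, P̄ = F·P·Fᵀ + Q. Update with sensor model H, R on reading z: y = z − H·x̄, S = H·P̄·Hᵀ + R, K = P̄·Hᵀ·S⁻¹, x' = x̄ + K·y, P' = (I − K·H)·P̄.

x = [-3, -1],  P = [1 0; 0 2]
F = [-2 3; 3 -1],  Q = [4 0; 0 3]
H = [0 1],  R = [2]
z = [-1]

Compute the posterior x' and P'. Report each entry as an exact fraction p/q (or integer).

x̄ = F·x = [3, -8]
P̄ = F·P·Fᵀ + Q = [26 -12; -12 14]
y = z − H·x̄ = [7]
S = H·P̄·Hᵀ + R = [16]
K = P̄·Hᵀ·S⁻¹ = [-3/4; 7/8]
x' = x̄ + K·y = [-9/4, -15/8]
P' = (I − K·H)·P̄ = [17 -3/2; -3/2 7/4]

x' = [-9/4, -15/8]
P' = [17 -3/2; -3/2 7/4]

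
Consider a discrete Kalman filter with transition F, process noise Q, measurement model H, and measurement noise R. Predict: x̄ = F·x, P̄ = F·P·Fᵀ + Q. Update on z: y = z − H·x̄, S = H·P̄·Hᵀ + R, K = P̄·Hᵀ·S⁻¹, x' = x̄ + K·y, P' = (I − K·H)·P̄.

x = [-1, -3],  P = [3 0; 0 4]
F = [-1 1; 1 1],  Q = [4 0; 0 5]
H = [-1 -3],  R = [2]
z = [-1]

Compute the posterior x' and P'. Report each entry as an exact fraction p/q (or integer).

x' = [-44/127, 47/127]
P' = [1201/127 -391/127; -391/127 155/127]

x̄ = F·x = [-2, -4]
P̄ = F·P·Fᵀ + Q = [11 1; 1 12]
y = z − H·x̄ = [-15]
S = H·P̄·Hᵀ + R = [127]
K = P̄·Hᵀ·S⁻¹ = [-14/127; -37/127]
x' = x̄ + K·y = [-44/127, 47/127]
P' = (I − K·H)·P̄ = [1201/127 -391/127; -391/127 155/127]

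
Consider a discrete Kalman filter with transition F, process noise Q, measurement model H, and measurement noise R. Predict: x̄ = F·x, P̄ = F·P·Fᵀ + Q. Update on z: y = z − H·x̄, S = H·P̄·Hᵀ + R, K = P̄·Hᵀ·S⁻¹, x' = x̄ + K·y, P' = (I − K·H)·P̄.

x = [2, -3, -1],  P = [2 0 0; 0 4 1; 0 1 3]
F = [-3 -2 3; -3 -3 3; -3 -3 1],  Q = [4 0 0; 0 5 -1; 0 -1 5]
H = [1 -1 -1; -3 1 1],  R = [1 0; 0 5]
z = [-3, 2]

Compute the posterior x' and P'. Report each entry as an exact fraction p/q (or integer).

x̄ = F·x = [-3, 0, 2]
P̄ = F·P·Fᵀ + Q = [53 54 40; 54 68 50; 40 50 56]
y = z − H·x̄ = [2, -9]
S = H·P̄·Hᵀ + R = [90 -7; -7 142]
K = P̄·Hᵀ·S⁻¹ = [-6277/12731 -6137/12731; -324/439 -152/439; -9470/12731 -1722/12731]
x' = x̄ + K·y = [4486/12731, 720/439, 22020/12731]
P' = (I − K·H)·P̄ = [18481/12731 542/439 9040/12731; 542/439 2428/439 -1562/439; 9040/12731 -1562/439 63808/12731]

x' = [4486/12731, 720/439, 22020/12731]
P' = [18481/12731 542/439 9040/12731; 542/439 2428/439 -1562/439; 9040/12731 -1562/439 63808/12731]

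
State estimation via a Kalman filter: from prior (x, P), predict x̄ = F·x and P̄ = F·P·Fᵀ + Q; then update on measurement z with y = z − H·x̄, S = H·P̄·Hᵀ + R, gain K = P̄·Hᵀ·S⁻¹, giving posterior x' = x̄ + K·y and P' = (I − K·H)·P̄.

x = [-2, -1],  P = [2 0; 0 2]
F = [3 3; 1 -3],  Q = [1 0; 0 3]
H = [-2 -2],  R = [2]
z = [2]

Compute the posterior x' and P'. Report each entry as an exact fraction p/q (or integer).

x̄ = F·x = [-9, 1]
P̄ = F·P·Fᵀ + Q = [37 -12; -12 23]
y = z − H·x̄ = [-14]
S = H·P̄·Hᵀ + R = [146]
K = P̄·Hᵀ·S⁻¹ = [-25/73; -11/73]
x' = x̄ + K·y = [-307/73, 227/73]
P' = (I − K·H)·P̄ = [1451/73 -1426/73; -1426/73 1437/73]

x' = [-307/73, 227/73]
P' = [1451/73 -1426/73; -1426/73 1437/73]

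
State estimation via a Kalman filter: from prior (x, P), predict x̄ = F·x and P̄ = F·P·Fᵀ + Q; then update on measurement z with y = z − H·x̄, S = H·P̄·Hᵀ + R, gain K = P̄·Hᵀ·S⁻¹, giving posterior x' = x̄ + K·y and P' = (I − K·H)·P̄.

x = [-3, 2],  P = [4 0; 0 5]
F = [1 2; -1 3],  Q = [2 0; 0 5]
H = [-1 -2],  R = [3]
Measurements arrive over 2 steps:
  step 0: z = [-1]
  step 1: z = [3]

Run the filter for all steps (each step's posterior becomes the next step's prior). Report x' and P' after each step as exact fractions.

step 0: x̄ = F·x = [1, 9]
step 0: P̄ = F·P·Fᵀ + Q = [26 26; 26 54]
step 0: y = z − H·x̄ = [18]
step 0: S = H·P̄·Hᵀ + R = [349]
step 0: K = P̄·Hᵀ·S⁻¹ = [-78/349; -134/349]
step 0: x' = x̄ + K·y = [-1055/349, 729/349]
step 0: P' = (I − K·H)·P̄ = [2990/349 -1378/349; -1378/349 890/349]
step 1: x̄ = F·x = [403/349, 3242/349]
step 1: P̄ = F·P·Fᵀ + Q = [1736/349 972/349; 972/349 21013/349]
step 1: y = z − H·x̄ = [7934/349]
step 1: S = H·P̄·Hᵀ + R = [90723/349]
step 1: K = P̄·Hᵀ·S⁻¹ = [-3680/90723; -42998/90723]
step 1: x' = x̄ + K·y = [21101/90723, -134734/90723]
step 1: P' = (I − K·H)·P̄ = [412472/90723 -200716/90723; -200716/90723 164855/90723]

step 0: x' = [-1055/349, 729/349], P' = [2990/349 -1378/349; -1378/349 890/349]
step 1: x' = [21101/90723, -134734/90723], P' = [412472/90723 -200716/90723; -200716/90723 164855/90723]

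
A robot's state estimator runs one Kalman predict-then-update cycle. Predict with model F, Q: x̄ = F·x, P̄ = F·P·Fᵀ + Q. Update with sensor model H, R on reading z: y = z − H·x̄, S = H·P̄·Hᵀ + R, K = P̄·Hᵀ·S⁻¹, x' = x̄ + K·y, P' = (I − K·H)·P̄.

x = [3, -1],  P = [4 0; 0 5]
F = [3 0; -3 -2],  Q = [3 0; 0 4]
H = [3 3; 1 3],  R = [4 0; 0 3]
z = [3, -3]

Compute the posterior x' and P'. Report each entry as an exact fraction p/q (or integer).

x̄ = F·x = [9, -7]
P̄ = F·P·Fᵀ + Q = [39 -36; -36 60]
y = z − H·x̄ = [-3, 9]
S = H·P̄·Hᵀ + R = [247 225; 225 366]
K = P̄·Hᵀ·S⁻¹ = [6273/13259 -6356/13259; -2016/13259 6456/13259]
x' = x̄ + K·y = [43308/13259, -28661/13259]
P' = (I − K·H)·P̄ = [22080/13259 -13716/13259; -13716/13259 11028/13259]

x' = [43308/13259, -28661/13259]
P' = [22080/13259 -13716/13259; -13716/13259 11028/13259]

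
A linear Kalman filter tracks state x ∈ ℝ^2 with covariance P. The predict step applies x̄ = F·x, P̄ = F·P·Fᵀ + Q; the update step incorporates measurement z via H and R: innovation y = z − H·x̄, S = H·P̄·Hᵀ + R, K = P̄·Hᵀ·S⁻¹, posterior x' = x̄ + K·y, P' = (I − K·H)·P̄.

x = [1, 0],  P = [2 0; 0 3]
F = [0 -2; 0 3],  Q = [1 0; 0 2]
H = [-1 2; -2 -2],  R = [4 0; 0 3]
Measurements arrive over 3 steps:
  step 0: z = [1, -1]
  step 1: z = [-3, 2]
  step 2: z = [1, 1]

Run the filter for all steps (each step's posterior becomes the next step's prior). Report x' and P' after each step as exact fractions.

step 0: x' = [-187/2619, 1270/2619], P' = [1640/2619 -746/2619; -746/2619 1355/2619]
step 1: x' = [348603/1527521, -1724006/1527521], P' = [888112/1527521 -380290/1527521; -380290/1527521 746383/1527521]
step 2: x' = [-132347263/854909899, -105115180/854909899], P' = [494976120/854909899 -211175106/854909899; -211175106/854909899 416397375/854909899]

step 0: x̄ = F·x = [0, 0]
step 0: P̄ = F·P·Fᵀ + Q = [13 -18; -18 29]
step 0: y = z − H·x̄ = [1, -1]
step 0: S = H·P̄·Hᵀ + R = [205 -54; -54 27]
step 0: K = P̄·Hᵀ·S⁻¹ = [-29/97 -596/2619; 32/97 -406/2619]
step 0: x' = x̄ + K·y = [-187/2619, 1270/2619]
step 0: P' = (I − K·H)·P̄ = [1640/2619 -746/2619; -746/2619 1355/2619]
step 1: x̄ = F·x = [-2540/2619, 1270/873]
step 1: P̄ = F·P·Fᵀ + Q = [8039/2619 -2710/873; -2710/873 1937/291]
step 1: y = z − H·x̄ = [-18017/2619, 7778/2619]
step 1: S = H·P̄·Hᵀ + R = [120767/2619 -37394/2619; -37394/2619 44705/2619]
step 1: K = P̄·Hᵀ·S⁻¹ = [-412173/1527521 -338548/1527521; 468264/1527521 -244062/1527521]
step 1: x' = x̄ + K·y = [348603/1527521, -1724006/1527521]
step 1: P' = (I − K·H)·P̄ = [888112/1527521 -380290/1527521; -380290/1527521 746383/1527521]
step 2: x̄ = F·x = [3448012/1527521, -5172018/1527521]
step 2: P̄ = F·P·Fᵀ + Q = [4513053/1527521 -4478298/1527521; -4478298/1527521 9772489/1527521]
step 2: y = z − H·x̄ = [15319569/1527521, -1920491/1527521]
step 2: S = H·P̄·Hᵀ + R = [67626285/1527521 -21107254/1527521; -21107254/1527521 25898347/1527521]
step 2: K = P̄·Hᵀ·S⁻¹ = [-229331583/854909899 -189200676/854909899; 260992464/854909899 -136814846/854909899]
step 2: x' = x̄ + K·y = [-132347263/854909899, -105115180/854909899]
step 2: P' = (I − K·H)·P̄ = [494976120/854909899 -211175106/854909899; -211175106/854909899 416397375/854909899]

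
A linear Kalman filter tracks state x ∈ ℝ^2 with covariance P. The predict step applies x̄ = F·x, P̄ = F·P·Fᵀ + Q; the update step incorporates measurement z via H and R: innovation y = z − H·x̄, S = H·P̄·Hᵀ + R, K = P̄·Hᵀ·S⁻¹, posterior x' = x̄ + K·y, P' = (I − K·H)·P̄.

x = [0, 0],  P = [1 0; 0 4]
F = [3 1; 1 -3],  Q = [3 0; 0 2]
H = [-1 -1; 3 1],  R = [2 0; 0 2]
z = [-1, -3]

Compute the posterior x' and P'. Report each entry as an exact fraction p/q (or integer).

x̄ = F·x = [0, 0]
P̄ = F·P·Fᵀ + Q = [16 -9; -9 39]
y = z − H·x̄ = [-1, -3]
S = H·P̄·Hᵀ + R = [39 -51; -51 131]
K = P̄·Hᵀ·S⁻¹ = [268/627 97/209; -553/418 -177/418]
x' = x̄ + K·y = [-1141/627, 542/209]
P' = (I − K·H)·P̄ = [559/627 -365/209; -365/209 918/209]

x' = [-1141/627, 542/209]
P' = [559/627 -365/209; -365/209 918/209]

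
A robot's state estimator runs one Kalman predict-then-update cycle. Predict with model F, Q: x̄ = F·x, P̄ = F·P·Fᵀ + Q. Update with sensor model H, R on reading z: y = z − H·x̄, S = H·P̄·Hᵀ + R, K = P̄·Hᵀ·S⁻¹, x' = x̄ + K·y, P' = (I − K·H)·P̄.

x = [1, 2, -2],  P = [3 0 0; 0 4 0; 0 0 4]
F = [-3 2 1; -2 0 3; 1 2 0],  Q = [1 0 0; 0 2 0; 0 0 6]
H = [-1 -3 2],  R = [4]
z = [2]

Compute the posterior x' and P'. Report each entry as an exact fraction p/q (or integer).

x̄ = F·x = [-1, -8, 5]
P̄ = F·P·Fᵀ + Q = [48 30 7; 30 50 -6; 7 -6 25]
y = z − H·x̄ = [-33]
S = H·P̄·Hᵀ + R = [826]
K = P̄·Hᵀ·S⁻¹ = [-62/413; -96/413; 61/826]
x' = x̄ + K·y = [1633/413, -136/413, 2117/826]
P' = (I − K·H)·P̄ = [12136/413 486/413 6673/413; 486/413 2218/413 3378/413; 6673/413 3378/413 16929/826]

x' = [1633/413, -136/413, 2117/826]
P' = [12136/413 486/413 6673/413; 486/413 2218/413 3378/413; 6673/413 3378/413 16929/826]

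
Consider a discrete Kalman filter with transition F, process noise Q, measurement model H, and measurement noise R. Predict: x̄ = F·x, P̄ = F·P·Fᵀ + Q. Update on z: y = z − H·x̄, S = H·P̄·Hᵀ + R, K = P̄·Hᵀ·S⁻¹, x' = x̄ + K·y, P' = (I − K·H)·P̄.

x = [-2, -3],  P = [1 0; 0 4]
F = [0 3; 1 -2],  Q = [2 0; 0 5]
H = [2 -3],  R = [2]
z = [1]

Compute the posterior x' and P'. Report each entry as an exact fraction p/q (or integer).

x̄ = F·x = [-9, 4]
P̄ = F·P·Fᵀ + Q = [38 -24; -24 22]
y = z − H·x̄ = [31]
S = H·P̄·Hᵀ + R = [640]
K = P̄·Hᵀ·S⁻¹ = [37/160; -57/320]
x' = x̄ + K·y = [-293/160, -487/320]
P' = (I − K·H)·P̄ = [151/40 189/80; 189/80 271/160]

x' = [-293/160, -487/320]
P' = [151/40 189/80; 189/80 271/160]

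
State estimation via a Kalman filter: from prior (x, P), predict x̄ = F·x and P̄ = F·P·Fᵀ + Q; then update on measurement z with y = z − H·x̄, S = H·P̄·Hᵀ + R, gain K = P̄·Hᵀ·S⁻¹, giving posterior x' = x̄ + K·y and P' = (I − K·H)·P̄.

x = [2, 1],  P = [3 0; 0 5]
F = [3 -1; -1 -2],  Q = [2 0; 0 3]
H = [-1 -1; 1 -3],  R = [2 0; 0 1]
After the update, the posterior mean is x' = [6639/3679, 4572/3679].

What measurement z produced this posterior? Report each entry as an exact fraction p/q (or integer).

x̄ = F·x = [5, -4]
P̄ = F·P·Fᵀ + Q = [34 1; 1 26]
S = H·P̄·Hᵀ + R = [64 46; 46 263]
K = P̄·Hᵀ·S⁻¹ = [-10631/14716 1797/7358; -3559/14716 -1843/7358]
x' − x̄ = [-11756/3679, 19288/3679] = K·y
y = (KᵀK)⁻¹·Kᵀ·(x' − x̄) = [-2, -19]
z = y + H·x̄ = [-2, -19] + [-1, 17] = [-3, -2]

z = [-3, -2]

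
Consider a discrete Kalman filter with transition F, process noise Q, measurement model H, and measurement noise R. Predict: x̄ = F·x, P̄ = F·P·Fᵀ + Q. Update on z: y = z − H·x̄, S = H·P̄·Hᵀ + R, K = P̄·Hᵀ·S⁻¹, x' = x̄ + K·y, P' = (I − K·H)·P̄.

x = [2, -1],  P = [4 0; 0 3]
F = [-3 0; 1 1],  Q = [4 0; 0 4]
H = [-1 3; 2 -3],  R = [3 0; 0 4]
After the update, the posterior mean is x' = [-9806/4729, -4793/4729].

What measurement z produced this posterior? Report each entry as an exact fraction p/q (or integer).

z = [-1, -1]

x̄ = F·x = [-6, 1]
P̄ = F·P·Fᵀ + Q = [40 -12; -12 11]
S = H·P̄·Hᵀ + R = [214 -287; -287 407]
K = P̄·Hᵀ·S⁻¹ = [2360/4729 3012/4729; 1956/4729 717/4729]
x' − x̄ = [18568/4729, -9522/4729] = K·y
y = (KᵀK)⁻¹·Kᵀ·(x' − x̄) = [-10, 14]
z = y + H·x̄ = [-10, 14] + [9, -15] = [-1, -1]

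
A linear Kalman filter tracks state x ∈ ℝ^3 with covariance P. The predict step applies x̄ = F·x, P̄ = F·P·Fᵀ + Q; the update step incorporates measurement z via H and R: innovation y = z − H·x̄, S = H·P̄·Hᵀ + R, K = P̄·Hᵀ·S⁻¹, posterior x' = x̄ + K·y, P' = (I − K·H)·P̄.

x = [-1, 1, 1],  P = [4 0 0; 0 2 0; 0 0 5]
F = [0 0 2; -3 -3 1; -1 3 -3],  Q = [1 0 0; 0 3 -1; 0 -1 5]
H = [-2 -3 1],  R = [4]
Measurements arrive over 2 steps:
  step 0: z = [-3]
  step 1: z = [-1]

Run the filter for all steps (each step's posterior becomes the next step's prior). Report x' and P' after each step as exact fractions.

step 0: x̄ = F·x = [2, 1, 1]
step 0: P̄ = F·P·Fᵀ + Q = [21 10 -30; 10 62 -22; -30 -22 72]
step 0: y = z − H·x̄ = [3]
step 0: S = H·P̄·Hᵀ + R = [1090]
step 0: K = P̄·Hᵀ·S⁻¹ = [-51/545; -114/545; 99/545]
step 0: x' = x̄ + K·y = [937/545, 203/545, 842/545]
step 0: P' = (I − K·H)·P̄ = [6243/545 -6178/545 -6252/545; -6178/545 7798/545 10582/545; -6252/545 10582/545 19638/545]
step 1: x̄ = F·x = [1684/545, -2578/545, -2854/545]
step 1: P̄ = F·P·Fᵀ + Q = [79097/545 13296/545 -41832/545; 13296/545 10458/545 3124/545; -41832/545 3124/545 64972/545]
step 1: y = z − H·x̄ = [-2057/545]
step 1: S = H·P̄·Hᵀ + R = [785798/545]
step 1: K = P̄·Hᵀ·S⁻¹ = [-119957/392899; -27421/392899; 69632/392899]
step 1: x' = x̄ + K·y = [1666777/392899, -1755025/392899, -2320306/392899]
step 1: P' = (I − K·H)·P̄ = [4216089/392899 -2485682/392899 495304/392899; -2485682/392899 4780028/392899 9259036/392899; 495304/392899 9259036/392899 29046244/392899]

step 0: x' = [937/545, 203/545, 842/545], P' = [6243/545 -6178/545 -6252/545; -6178/545 7798/545 10582/545; -6252/545 10582/545 19638/545]
step 1: x' = [1666777/392899, -1755025/392899, -2320306/392899], P' = [4216089/392899 -2485682/392899 495304/392899; -2485682/392899 4780028/392899 9259036/392899; 495304/392899 9259036/392899 29046244/392899]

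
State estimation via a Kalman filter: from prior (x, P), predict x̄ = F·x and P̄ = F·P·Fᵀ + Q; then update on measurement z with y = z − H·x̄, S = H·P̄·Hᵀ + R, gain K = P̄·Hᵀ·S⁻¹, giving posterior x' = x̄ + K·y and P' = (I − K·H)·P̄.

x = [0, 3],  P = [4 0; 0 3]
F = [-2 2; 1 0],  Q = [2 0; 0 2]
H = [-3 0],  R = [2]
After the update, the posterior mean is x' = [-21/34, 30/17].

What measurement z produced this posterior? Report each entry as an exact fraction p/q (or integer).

x̄ = F·x = [6, 0]
P̄ = F·P·Fᵀ + Q = [30 -8; -8 6]
S = H·P̄·Hᵀ + R = [272]
K = P̄·Hᵀ·S⁻¹ = [-45/136; 3/34]
x' − x̄ = [-225/34, 30/17] = K·y
y = (KᵀK)⁻¹·Kᵀ·(x' − x̄) = [20]
z = y + H·x̄ = [20] + [-18] = [2]

z = [2]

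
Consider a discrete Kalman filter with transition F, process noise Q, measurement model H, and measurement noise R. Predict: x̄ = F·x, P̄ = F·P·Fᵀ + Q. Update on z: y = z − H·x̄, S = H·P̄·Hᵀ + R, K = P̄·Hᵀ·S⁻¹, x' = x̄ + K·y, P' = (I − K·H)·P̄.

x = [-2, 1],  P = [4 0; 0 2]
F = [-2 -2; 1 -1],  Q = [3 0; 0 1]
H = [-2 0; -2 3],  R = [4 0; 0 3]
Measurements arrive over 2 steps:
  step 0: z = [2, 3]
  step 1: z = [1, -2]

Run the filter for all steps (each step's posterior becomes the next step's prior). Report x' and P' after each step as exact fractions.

step 0: x̄ = F·x = [2, -3]
step 0: P̄ = F·P·Fᵀ + Q = [27 -4; -4 7]
step 0: y = z − H·x̄ = [6, 16]
step 0: S = H·P̄·Hᵀ + R = [112 132; 132 222]
step 0: K = P̄·Hᵀ·S⁻¹ = [-273/620 -11/310; -171/620 137/465]
step 0: x' = x̄ + K·y = [-75/62, 11/186]
step 0: P' = (I − K·H)·P̄ = [273/310 171/310; 171/310 308/465]
step 1: x̄ = F·x = [214/93, -118/93]
step 1: P̄ = F·P·Fᵀ + Q = [6317/465 -203/465; -203/465 1339/930]
step 1: y = z − H·x̄ = [521/93, 596/93]
step 1: S = H·P̄·Hᵀ + R = [27128/465 26486/465; 26486/465 70249/930]
step 1: K = P̄·Hᵀ·S⁻¹ = [-200019/540536 -13243/135134; -26715/135134 14717/67567]
step 1: x' = x̄ + K·y = [-216199/540536, -132491/135134]
step 1: P' = (I − K·H)·P̄ = [200019/270268 26715/67567; 26715/67567 32527/67567]

step 0: x' = [-75/62, 11/186], P' = [273/310 171/310; 171/310 308/465]
step 1: x' = [-216199/540536, -132491/135134], P' = [200019/270268 26715/67567; 26715/67567 32527/67567]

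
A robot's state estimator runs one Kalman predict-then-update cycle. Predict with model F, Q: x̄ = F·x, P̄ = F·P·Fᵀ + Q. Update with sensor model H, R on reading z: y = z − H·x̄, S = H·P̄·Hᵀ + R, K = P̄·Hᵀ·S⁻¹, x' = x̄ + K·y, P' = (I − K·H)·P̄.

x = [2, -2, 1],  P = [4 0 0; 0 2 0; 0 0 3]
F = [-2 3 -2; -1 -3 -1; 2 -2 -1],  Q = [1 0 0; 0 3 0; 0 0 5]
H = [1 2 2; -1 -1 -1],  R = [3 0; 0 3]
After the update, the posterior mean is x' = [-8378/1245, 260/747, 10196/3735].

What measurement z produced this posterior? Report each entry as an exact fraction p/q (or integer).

z = [-1, 3]

x̄ = F·x = [-12, 3, 7]
P̄ = F·P·Fᵀ + Q = [47 -4 -22; -4 28 7; -22 7 32]
S = H·P̄·Hᵀ + R = [242 -117; -117 72]
K = P̄·Hᵀ·S⁻¹ = [-313/415 -1889/1245; 25/83 44/747; 227/415 2438/3735]
x' − x̄ = [6562/1245, -1981/747, -15949/3735] = K·y
y = (KᵀK)⁻¹·Kᵀ·(x' − x̄) = [-9, 1]
z = y + H·x̄ = [-9, 1] + [8, 2] = [-1, 3]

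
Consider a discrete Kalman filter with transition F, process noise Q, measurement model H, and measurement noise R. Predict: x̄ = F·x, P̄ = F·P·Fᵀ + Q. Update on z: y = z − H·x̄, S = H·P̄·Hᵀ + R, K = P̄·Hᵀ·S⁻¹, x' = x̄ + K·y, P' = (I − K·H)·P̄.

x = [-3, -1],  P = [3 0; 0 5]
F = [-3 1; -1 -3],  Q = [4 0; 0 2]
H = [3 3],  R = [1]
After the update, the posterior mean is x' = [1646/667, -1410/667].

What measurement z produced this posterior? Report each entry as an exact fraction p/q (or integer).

x̄ = F·x = [8, 6]
P̄ = F·P·Fᵀ + Q = [36 -6; -6 50]
S = H·P̄·Hᵀ + R = [667]
K = P̄·Hᵀ·S⁻¹ = [90/667; 132/667]
x' − x̄ = [-3690/667, -5412/667] = K·y
y = (KᵀK)⁻¹·Kᵀ·(x' − x̄) = [-41]
z = y + H·x̄ = [-41] + [42] = [1]

z = [1]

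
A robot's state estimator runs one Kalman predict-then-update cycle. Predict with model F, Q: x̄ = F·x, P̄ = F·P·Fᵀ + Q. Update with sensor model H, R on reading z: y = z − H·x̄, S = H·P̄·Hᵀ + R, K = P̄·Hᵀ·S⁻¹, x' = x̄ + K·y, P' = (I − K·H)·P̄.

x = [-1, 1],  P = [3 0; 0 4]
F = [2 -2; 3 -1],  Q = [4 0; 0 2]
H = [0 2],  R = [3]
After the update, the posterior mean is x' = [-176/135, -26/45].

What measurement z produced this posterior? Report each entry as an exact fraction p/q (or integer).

z = [-1]

x̄ = F·x = [-4, -4]
P̄ = F·P·Fᵀ + Q = [32 26; 26 33]
S = H·P̄·Hᵀ + R = [135]
K = P̄·Hᵀ·S⁻¹ = [52/135; 22/45]
x' − x̄ = [364/135, 154/45] = K·y
y = (KᵀK)⁻¹·Kᵀ·(x' − x̄) = [7]
z = y + H·x̄ = [7] + [-8] = [-1]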